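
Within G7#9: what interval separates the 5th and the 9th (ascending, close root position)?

augmented fifth

G7#9 is spelled G B D F A#.
5th = D; 9th = A#.
From D to A#: 8 semitones over a fifth = augmented.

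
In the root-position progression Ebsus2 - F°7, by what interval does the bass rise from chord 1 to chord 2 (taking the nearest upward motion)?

The roots are Eb and F.
From Eb to F is 2 semitones, exactly the major second.

major second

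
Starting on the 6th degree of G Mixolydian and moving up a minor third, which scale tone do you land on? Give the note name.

The scale is G A B C D E F.
The 6th degree is E; a minor third above that is G — scale degree 1.

G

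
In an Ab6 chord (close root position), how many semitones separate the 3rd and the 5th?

3

Spelling the chord: Ab-C-Eb-F.
C to Eb is a minor third: 3 semitones.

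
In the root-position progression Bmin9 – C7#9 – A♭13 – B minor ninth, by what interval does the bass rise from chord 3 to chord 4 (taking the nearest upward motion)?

augmented second

The roots are A♭ and B.
A♭ up to B is 3 semitones, a half step wider than a major second, so the interval is augmented.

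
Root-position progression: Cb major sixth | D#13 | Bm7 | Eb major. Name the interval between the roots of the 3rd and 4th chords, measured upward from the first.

The roots are B and Eb.
From B to Eb: 4 semitones over a fourth = diminished.

d4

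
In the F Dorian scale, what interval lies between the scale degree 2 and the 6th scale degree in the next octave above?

P12

The scale runs F G A♭ B♭ C D E♭.
The scale degree 2 is G and the 6th scale degree (up an octave) is D.
Counting 12 letters and 19 half steps from G gives a perfect twelfth.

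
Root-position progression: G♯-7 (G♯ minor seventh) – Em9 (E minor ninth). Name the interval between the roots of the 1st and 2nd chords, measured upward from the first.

minor 6th

The roots are G♯ and E.
G♯ up to E is 8 semitones, a half step narrower than a major sixth, so the interval is minor.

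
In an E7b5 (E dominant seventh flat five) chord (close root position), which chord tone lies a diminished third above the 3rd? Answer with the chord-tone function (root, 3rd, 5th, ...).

The chord tones of E7b5 are E G# Bb D.
The 3rd is G#. A diminished third above G# is Bb.
Bb is the chord's 5th.

5th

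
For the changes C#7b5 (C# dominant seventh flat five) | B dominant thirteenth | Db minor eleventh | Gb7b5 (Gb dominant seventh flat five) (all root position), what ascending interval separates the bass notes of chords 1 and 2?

The roots are C# and B.
7 letter names make it a seventh; at 10 semitones (a half step narrower than major) the quality is minor.

minor 7th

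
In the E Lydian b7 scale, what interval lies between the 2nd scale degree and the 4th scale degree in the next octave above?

Spelling the E Lydian b7 scale: E F♯ G♯ A♯ B C♯ D.
That puts F♯ below A♯.
Counting 10 letters and 16 half steps from F♯ gives a major tenth.

M10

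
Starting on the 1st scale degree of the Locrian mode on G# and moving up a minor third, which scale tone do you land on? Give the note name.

B

The scale is G# A B C# D E F#.
The 1st scale degree is G#; a minor third above that is B — scale degree 3.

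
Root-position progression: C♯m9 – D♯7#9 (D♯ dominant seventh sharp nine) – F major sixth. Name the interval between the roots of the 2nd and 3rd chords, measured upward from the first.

diminished third

The roots are D♯ and F.
D♯ up to F is 2 semitones, a whole step narrower than a major third, so the interval is diminished.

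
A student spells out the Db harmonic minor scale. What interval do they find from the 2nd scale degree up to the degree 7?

M6

Db harmonic minor: Db Eb Fb Gb Ab Bbb C.
The 2nd scale degree is Eb and the scale degree 7 is C.
Eb up to C spans 6 letter names and 9 semitones — a major sixth.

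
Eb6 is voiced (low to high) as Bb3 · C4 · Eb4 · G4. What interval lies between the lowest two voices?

Those voices are Bb3 and C4.
From Bb to C is 2 semitones, exactly the major second.

M2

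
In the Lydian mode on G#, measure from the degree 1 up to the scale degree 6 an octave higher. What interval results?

The scale runs G# A# B# C## D# E# F##.
That puts G# below E#.
From G# to E# is 21 semitones, exactly the major thirteenth.

major thirteenth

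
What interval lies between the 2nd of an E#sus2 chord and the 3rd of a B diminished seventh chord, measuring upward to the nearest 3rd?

E#sus2 has F## as its 2nd, and B diminished seventh has D as its 3rd.
6 letter names make it a sixth; at 7 semitones (a whole step narrower than major) the quality is diminished.

diminished sixth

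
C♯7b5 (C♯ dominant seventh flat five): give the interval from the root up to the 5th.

Spelling the chord: C♯–E♯–G–B.
Root = C♯; 5th = G.
From C♯ to G: 6 semitones over a fifth = diminished.

diminished fifth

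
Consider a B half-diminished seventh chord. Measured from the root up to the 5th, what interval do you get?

Spelling the chord: B D F A.
Root = B; 5th = F.
5 letter names make it a fifth; at 6 semitones (a half step narrower than perfect) the quality is diminished.

diminished fifth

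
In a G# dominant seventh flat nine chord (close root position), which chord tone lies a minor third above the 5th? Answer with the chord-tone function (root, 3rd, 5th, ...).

G#7b9 (G# dominant seventh flat nine) is spelled G#, B#, D#, F#, A.
The 5th is D#. A minor third above D# is F#.
F# is the chord's 7th.

7th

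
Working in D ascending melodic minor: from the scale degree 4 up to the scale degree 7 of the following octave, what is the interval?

The scale runs D E F G A B C♯.
So we need the interval from G up to C♯.
From G to C♯: 18 semitones over an eleventh = augmented.

augmented eleventh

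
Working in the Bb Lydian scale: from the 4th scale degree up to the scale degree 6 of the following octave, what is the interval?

The scale runs Bb C D E F G A.
The 4th scale degree is E and the degree 6 (up an octave) is G.
From E to G: 15 semitones over a tenth = minor.

minor tenth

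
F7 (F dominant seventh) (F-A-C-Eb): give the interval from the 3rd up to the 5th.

3rd = A; 5th = C.
From A to C: 3 semitones over a third = minor.

minor third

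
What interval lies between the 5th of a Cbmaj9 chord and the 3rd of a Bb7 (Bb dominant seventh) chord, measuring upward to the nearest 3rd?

augmented fifth

The 5th of Cbmaj9 is Gb; the 3rd of Bb7 (Bb dominant seventh) is D.
5 letter names make it a fifth; at 8 semitones (a half step wider than perfect) the quality is augmented.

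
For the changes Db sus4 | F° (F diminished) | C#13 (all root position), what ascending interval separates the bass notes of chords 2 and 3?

The roots are F and C#.
From F to C#: 8 semitones over a fifth = augmented.

A5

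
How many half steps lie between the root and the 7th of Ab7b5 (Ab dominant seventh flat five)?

Spelling the chord: Ab–C–Ebb–Gb.
Ab to Gb is a minor seventh: 10 semitones.

10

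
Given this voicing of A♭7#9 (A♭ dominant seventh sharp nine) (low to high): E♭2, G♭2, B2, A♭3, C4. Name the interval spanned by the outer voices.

major 13th

The outer voices are E♭2 and C4.
From E♭ to C is 21 semitones, exactly the major thirteenth.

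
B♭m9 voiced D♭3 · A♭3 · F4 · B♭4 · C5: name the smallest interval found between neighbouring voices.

M2

Adjacent intervals: D♭3→A♭3 = perfect fifth; A♭3→F4 = major sixth; F4→B♭4 = perfect fourth; B♭4→C5 = major second.
The smallest is B♭4 to C5, a major second (2 semitones).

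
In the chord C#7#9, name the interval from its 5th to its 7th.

C#7#9 (C# dominant seventh sharp nine): C#-E#-G#-B-D##.
That puts G# below B.
From G# to B: 3 semitones over a third = minor.

m3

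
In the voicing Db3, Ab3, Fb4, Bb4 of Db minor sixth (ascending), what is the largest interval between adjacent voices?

Adjacent intervals: Db3→Ab3 = perfect fifth; Ab3→Fb4 = minor sixth; Fb4→Bb4 = augmented fourth.
The largest is Ab3 to Fb4, a minor sixth (8 semitones).

minor sixth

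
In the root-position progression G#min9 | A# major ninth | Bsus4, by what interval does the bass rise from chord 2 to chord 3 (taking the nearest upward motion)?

The roots are A# and B.
From A# to B: 1 semitone over a second = minor.

minor 2nd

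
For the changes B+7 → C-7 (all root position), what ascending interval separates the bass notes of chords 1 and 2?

The roots are B and C.
From B to C: 1 semitone over a second = minor.

minor second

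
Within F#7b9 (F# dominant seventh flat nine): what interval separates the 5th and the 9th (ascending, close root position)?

diminished 5th

F#7b9 is spelled F#-A#-C#-E-G.
The 5th is C# and the 9th is G.
C# up to G is 6 semitones, a half step narrower than a perfect fifth, so the interval is diminished.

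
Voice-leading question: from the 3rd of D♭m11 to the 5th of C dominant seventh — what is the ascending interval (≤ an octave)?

D♭m11 has F♭ as its 3rd, and C dominant seventh has G as its 5th.
F♭ up to G is 3 semitones, a half step wider than a major second, so the interval is augmented.

augmented 2nd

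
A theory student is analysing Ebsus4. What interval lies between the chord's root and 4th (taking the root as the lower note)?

The chord tones of Ebsus4 are Eb–Ab–Bb.
So we need the interval from Eb up to Ab.
From Eb to Ab is 5 semitones, exactly the perfect fourth.

perfect fourth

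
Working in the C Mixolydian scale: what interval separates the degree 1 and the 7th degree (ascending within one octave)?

C mixolydian: C D E F G A Bb.
Degree 1 = C; scale degree 7 = Bb.
C up to Bb is 10 semitones, a half step narrower than a major seventh, so the interval is minor.

minor 7th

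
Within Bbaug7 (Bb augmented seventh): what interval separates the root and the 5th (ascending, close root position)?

Bb+7 (Bb augmented seventh): Bb–D–F#–Ab.
That puts Bb below F#.
5 letter names make it a fifth; at 8 semitones (a half step wider than perfect) the quality is augmented.

A5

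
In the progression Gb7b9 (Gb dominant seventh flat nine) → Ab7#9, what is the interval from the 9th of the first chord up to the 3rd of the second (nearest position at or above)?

augmented 3rd

Gb7b9 (Gb dominant seventh flat nine) has Abb as its 9th, and Ab7#9 has C as its 3rd.
Abb up to C is 5 semitones, a half step wider than a major third, so the interval is augmented.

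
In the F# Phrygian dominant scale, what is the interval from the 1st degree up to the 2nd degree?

minor second

Spelling the F# Phrygian dominant scale: F# G A# B C# D E.
So we need the interval from F# up to G.
2 letter names make it a second; at 1 semitone (a half step narrower than major) the quality is minor.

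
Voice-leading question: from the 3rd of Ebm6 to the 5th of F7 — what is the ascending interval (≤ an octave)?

The 3rd of Ebm6 is Gb; the 5th of F7 is C.
Gb up to C is 6 semitones, a half step wider than a perfect fourth, so the interval is augmented.

augmented fourth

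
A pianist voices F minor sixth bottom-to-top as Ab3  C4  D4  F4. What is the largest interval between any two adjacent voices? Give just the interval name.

Adjacent intervals: Ab3→C4 = major third; C4→D4 = major second; D4→F4 = minor third.
The largest is Ab3 to C4, a major third (4 semitones).

major 3rd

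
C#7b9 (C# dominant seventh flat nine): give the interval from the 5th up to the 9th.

Spelling the chord: C# E# G# B D.
That puts G# below D.
From G# to D: 6 semitones over a fifth = diminished.

diminished fifth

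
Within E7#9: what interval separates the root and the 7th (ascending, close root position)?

minor seventh

Spelling the chord: E-G#-B-D-F##.
That puts E below D.
7 letter names make it a seventh; at 10 semitones (a half step narrower than major) the quality is minor.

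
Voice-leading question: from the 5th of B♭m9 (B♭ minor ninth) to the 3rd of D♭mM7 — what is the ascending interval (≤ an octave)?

B♭m9 (B♭ minor ninth) has F as its 5th, and D♭mM7 has F♭ as its 3rd.
From F to F♭: 11 semitones over an octave = diminished.

diminished octave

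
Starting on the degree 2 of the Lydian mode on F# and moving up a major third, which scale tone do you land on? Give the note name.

B#

The scale is F# G# A# B# C# D# E#.
The degree 2 is G#; a major third above that is B# — scale degree 4.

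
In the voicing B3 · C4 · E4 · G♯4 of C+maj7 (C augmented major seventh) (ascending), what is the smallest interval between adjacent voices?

Adjacent intervals: B3→C4 = minor second; C4→E4 = major third; E4→G♯4 = major third.
The smallest is B3 to C4, a minor second (1 semitone).

minor second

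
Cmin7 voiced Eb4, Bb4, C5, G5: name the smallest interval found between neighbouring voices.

Adjacent intervals: Eb4→Bb4 = perfect fifth; Bb4→C5 = major second; C5→G5 = perfect fifth.
The smallest is Bb4 to C5, a major second (2 semitones).

major second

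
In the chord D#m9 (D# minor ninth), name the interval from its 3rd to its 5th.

The chord tones of D# minor ninth are D#–F#–A#–C#–E#.
The 3rd is F# and the 5th is A#.
From F# to A# is 4 semitones, exactly the major third.

major 3rd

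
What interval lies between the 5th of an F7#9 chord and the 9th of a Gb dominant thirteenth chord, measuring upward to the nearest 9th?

minor 6th

The 5th of F7#9 is C; the 9th of Gb dominant thirteenth is Ab.
From C to Ab: 8 semitones over a sixth = minor.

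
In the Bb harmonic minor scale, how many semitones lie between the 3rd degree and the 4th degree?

The scale is Bb C Db Eb F Gb A.
Db up to Eb is a major second — 2 semitones.

2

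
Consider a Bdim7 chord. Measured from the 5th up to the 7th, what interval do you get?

minor third

B diminished seventh: B–D–F–Ab.
So we need the interval from F up to Ab.
From F to Ab: 3 semitones over a third = minor.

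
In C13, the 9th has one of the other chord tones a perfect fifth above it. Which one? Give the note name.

C13 is spelled C-E-G-Bb-D-A.
The 9th is D. A perfect fifth above D is A.
A is the chord's 13th.

A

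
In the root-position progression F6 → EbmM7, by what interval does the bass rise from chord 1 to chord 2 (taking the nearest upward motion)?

minor 7th

The roots are F and Eb.
7 letter names make it a seventh; at 10 semitones (a half step narrower than major) the quality is minor.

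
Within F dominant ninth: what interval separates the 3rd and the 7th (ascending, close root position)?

The chord tones of F9 are F–A–C–Eb–G.
The 3rd is A and the 7th is Eb.
From A to Eb: 6 semitones over a fifth = diminished.

diminished fifth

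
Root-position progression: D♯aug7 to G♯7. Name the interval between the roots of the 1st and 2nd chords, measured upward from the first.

The roots are D♯ and G♯.
Counting 4 letters and 5 half steps from D♯ gives a perfect fourth.

perfect 4th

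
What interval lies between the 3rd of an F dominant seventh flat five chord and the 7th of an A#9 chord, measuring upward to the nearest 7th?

major seventh

F dominant seventh flat five has A as its 3rd, and A#9 has G# as its 7th.
Counting 7 letters and 11 half steps from A gives a major seventh.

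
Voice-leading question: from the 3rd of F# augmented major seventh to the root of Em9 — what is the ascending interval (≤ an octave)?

d5

The 3rd of F# augmented major seventh is A#; the root of Em9 is E.
A# up to E is 6 semitones, a half step narrower than a perfect fifth, so the interval is diminished.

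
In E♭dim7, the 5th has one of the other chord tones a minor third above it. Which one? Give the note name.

Dbb

Spelling the chord: E♭-G♭-B𝄫-D𝄫.
The 5th is B𝄫. A minor third above B𝄫 is D𝄫.
D𝄫 is the chord's 7th.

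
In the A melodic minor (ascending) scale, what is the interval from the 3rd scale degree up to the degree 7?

The scale runs A B C D E F# G#.
That puts C below G#.
C up to G# is 8 semitones, a half step wider than a perfect fifth, so the interval is augmented.

A5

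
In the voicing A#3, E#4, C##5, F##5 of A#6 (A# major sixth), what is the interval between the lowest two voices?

perfect fifth

Those voices are A#3 and E#4.
From A# to E# is 7 semitones, exactly the perfect fifth.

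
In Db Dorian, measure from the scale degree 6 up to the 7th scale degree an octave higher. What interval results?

minor ninth

Spelling Db Dorian: Db Eb Fb Gb Ab Bb Cb.
Scale degree 6 = Bb; 7th scale degree (up an octave) = Cb.
From Bb to Cb: 13 semitones over a ninth = minor.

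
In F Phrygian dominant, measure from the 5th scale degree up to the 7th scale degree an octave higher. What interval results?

minor tenth

Spelling F Phrygian dominant: F G♭ A B♭ C D♭ E♭.
So we need the interval from C up to E♭.
C up to E♭ is 15 semitones, a half step narrower than a major tenth, so the interval is minor.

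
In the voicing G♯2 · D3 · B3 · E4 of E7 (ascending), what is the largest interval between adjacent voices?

major 6th

Adjacent intervals: G♯2→D3 = diminished fifth; D3→B3 = major sixth; B3→E4 = perfect fourth.
The largest is D3 to B3, a major sixth (9 semitones).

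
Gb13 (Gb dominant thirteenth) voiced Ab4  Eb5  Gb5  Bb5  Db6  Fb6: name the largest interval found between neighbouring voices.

perfect 5th

Adjacent intervals: Ab4→Eb5 = perfect fifth; Eb5→Gb5 = minor third; Gb5→Bb5 = major third; Bb5→Db6 = minor third; Db6→Fb6 = minor third.
The largest is Ab4 to Eb5, a perfect fifth (7 semitones).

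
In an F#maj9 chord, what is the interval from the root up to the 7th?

F# major ninth is spelled F#-A#-C#-E#-G#.
So we need the interval from F# up to E#.
From F# to E# is 11 semitones, exactly the major seventh.

major seventh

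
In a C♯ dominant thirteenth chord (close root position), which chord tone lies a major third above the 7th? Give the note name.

C♯13 is spelled C♯–E♯–G♯–B–D♯–A♯.
The 7th is B. A major third above B is D♯.
D♯ is the chord's 9th.

D#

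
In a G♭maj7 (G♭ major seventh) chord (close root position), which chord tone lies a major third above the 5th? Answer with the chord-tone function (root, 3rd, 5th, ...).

G♭Δ7 (G♭ major seventh) is spelled G♭-B♭-D♭-F.
The 5th is D♭. A major third above D♭ is F.
F is the chord's 7th.

7th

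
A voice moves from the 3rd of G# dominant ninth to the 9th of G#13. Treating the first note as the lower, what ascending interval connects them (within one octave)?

The 3rd of G# dominant ninth is B#; the 9th of G#13 is A#.
B# up to A# is 10 semitones, a half step narrower than a major seventh, so the interval is minor.

minor seventh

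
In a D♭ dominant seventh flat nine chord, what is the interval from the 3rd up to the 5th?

D♭7b9 (D♭ dominant seventh flat nine): D♭–F–A♭–C♭–E𝄫.
3rd = F; 5th = A♭.
From F to A♭: 3 semitones over a third = minor.

minor third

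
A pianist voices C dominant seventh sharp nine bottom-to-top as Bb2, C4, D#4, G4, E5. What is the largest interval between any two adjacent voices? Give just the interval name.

Adjacent intervals: Bb2→C4 = major ninth; C4→D#4 = augmented second; D#4→G4 = diminished fourth; G4→E5 = major sixth.
The largest is Bb2 to C4, a major ninth (14 semitones).

M9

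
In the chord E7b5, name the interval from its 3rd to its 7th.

d5

E7b5 (E dominant seventh flat five) is spelled E G♯ B♭ D.
The 3rd is G♯ and the 7th is D.
5 letter names make it a fifth; at 6 semitones (a half step narrower than perfect) the quality is diminished.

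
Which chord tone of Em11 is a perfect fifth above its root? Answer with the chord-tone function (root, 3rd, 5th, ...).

E minor eleventh is spelled E, G, B, D, F#, A.
The root is E. A perfect fifth above E is B.
B is the chord's 5th.

5th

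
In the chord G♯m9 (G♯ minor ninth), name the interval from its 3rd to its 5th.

G♯m9 is spelled G♯-B-D♯-F♯-A♯.
The 3rd is B and the 5th is D♯.
Counting 3 letters and 4 half steps from B gives a major third.

major third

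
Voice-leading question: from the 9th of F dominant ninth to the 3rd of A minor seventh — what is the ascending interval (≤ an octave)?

F dominant ninth has G as its 9th, and A minor seventh has C as its 3rd.
From G to C is 5 semitones, exactly the perfect fourth.

perfect 4th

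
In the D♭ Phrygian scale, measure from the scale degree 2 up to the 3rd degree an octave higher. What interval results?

The scale runs D♭ E𝄫 F♭ G♭ A♭ B𝄫 C♭.
That puts E𝄫 below F♭.
From E𝄫 to F♭ is 14 semitones, exactly the major ninth.

major ninth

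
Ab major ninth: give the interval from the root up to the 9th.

major ninth

Spelling the chord: Ab-C-Eb-G-Bb.
The root is Ab and the 9th is Bb.
Ab up to Bb spans 9 letter names and 14 semitones — a major ninth.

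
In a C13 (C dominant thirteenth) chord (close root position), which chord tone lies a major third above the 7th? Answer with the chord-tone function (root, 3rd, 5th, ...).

C13: C-E-G-Bb-D-A.
The 7th is Bb. A major third above Bb is D.
D is the chord's 9th.

9th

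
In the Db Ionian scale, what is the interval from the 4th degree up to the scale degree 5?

Db major: Db Eb F Gb Ab Bb C.
The 4th degree is Gb and the degree 5 is Ab.
From Gb to Ab is 2 semitones, exactly the major second.

major second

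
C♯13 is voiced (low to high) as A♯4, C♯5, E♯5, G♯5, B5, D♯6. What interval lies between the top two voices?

major third

Those voices are B5 and D♯6.
B up to D♯ spans 3 letter names and 4 semitones — a major third.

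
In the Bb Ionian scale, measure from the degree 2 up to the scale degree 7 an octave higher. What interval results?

The scale runs Bb C D Eb F G A.
The degree 2 is C and the degree 7 (up an octave) is A.
From C to A is 21 semitones, exactly the major thirteenth.

major 13th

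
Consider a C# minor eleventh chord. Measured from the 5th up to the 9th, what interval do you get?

C#m11: C#-E-G#-B-D#-F#.
5th = G#; 9th = D#.
G# up to D# spans 5 letter names and 7 semitones — a perfect fifth.

P5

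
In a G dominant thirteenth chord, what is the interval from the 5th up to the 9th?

G13 (G dominant thirteenth) is spelled G, B, D, F, A, E.
5th = D; 9th = A.
From D to A is 7 semitones, exactly the perfect fifth.

perfect 5th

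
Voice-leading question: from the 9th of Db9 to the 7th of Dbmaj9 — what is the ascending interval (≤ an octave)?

Db9 has Eb as its 9th, and Dbmaj9 has C as its 7th.
Eb up to C spans 6 letter names and 9 semitones — a major sixth.

major sixth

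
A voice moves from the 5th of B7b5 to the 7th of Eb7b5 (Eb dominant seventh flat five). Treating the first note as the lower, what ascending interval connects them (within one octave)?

B7b5 has F as its 5th, and Eb7b5 (Eb dominant seventh flat five) has Db as its 7th.
6 letter names make it a sixth; at 8 semitones (a half step narrower than major) the quality is minor.

minor sixth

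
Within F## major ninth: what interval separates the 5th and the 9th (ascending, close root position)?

perfect fifth

F## major ninth: F## A## C## E## G##.
The 5th is C## and the 9th is G##.
From C## to G## is 7 semitones, exactly the perfect fifth.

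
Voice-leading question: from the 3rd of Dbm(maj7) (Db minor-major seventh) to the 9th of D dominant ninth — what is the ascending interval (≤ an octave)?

Dbm(maj7) (Db minor-major seventh) has Fb as its 3rd, and D dominant ninth has E as its 9th.
Fb up to E is 12 semitones, a half step wider than a major seventh, so the interval is augmented.

augmented seventh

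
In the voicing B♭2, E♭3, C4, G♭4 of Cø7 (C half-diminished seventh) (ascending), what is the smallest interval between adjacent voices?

perfect fourth

Adjacent intervals: B♭2→E♭3 = perfect fourth; E♭3→C4 = major sixth; C4→G♭4 = diminished fifth.
The smallest is B♭2 to E♭3, a perfect fourth (5 semitones).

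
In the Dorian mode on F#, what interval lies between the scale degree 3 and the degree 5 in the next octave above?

F# dorian: F# G# A B C# D# E.
The scale degree 3 is A and the 5th degree (up an octave) is C#.
Counting 10 letters and 16 half steps from A gives a major tenth.

major 10th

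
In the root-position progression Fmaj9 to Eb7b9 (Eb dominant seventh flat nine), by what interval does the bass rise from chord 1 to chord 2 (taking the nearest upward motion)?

minor seventh

The roots are F and Eb.
From F to Eb: 10 semitones over a seventh = minor.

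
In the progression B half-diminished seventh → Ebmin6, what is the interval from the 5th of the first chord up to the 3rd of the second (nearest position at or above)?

B half-diminished seventh has F as its 5th, and Ebmin6 has Gb as its 3rd.
F up to Gb is 1 semitone, a half step narrower than a major second, so the interval is minor.

minor second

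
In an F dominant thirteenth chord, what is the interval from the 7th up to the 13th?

F13: F-A-C-Eb-G-D.
7th = Eb; 13th = D.
Counting 7 letters and 11 half steps from Eb gives a major seventh.

M7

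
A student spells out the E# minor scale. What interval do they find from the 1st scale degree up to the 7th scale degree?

m7

The scale runs E# F## G# A# B# C# D#.
1st scale degree = E#; degree 7 = D#.
E# up to D# is 10 semitones, a half step narrower than a major seventh, so the interval is minor.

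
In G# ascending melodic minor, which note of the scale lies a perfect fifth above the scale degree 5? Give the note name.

A#

The scale is G# A# B C# D# E# F##.
The scale degree 5 is D#; a perfect fifth above that is A# — scale degree 2.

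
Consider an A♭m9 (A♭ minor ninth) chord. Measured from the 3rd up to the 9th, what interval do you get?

A♭min9: A♭-C♭-E♭-G♭-B♭.
3rd = C♭; 9th = B♭.
C♭ up to B♭ spans 7 letter names and 11 semitones — a major seventh.

major seventh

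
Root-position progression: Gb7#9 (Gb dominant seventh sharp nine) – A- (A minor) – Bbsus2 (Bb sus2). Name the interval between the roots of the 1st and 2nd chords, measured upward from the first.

The roots are Gb and A.
From Gb to A: 3 semitones over a second = augmented.

augmented second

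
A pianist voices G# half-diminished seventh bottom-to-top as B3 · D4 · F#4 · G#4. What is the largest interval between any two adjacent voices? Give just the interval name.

Adjacent intervals: B3→D4 = minor third; D4→F#4 = major third; F#4→G#4 = major second.
The largest is D4 to F#4, a major third (4 semitones).

M3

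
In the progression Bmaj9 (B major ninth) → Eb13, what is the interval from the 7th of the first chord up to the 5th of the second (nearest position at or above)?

The 7th of Bmaj9 (B major ninth) is A#; the 5th of Eb13 is Bb.
From A# to Bb: 0 semitones over a second = diminished.

diminished second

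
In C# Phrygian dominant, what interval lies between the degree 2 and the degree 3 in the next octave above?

augmented ninth

C# phrygian dominant: C# D E# F# G# A B.
The degree 2 is D and the 3rd degree (up an octave) is E#.
9 letter names make it a ninth; at 15 semitones (a half step wider than major) the quality is augmented.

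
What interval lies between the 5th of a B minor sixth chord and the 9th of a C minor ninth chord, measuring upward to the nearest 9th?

minor sixth

B minor sixth has F♯ as its 5th, and C minor ninth has D as its 9th.
6 letter names make it a sixth; at 8 semitones (a half step narrower than major) the quality is minor.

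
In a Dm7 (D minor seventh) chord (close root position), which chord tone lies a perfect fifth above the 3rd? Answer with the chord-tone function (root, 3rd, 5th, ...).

Spelling the chord: D-F-A-C.
The 3rd is F. A perfect fifth above F is C.
C is the chord's 7th.

7th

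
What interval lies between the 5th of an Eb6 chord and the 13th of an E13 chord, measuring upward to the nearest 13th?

augmented second

The 5th of Eb6 is Bb; the 13th of E13 is C#.
From Bb to C#: 3 semitones over a second = augmented.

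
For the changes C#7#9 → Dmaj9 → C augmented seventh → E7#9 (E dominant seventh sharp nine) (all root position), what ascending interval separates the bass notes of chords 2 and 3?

minor seventh

The roots are D and C.
7 letter names make it a seventh; at 10 semitones (a half step narrower than major) the quality is minor.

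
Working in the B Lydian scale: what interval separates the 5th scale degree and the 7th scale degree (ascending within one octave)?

major third

Spelling the B Lydian scale: B C# D# E# F# G# A#.
So we need the interval from F# up to A#.
F# up to A# spans 3 letter names and 4 semitones — a major third.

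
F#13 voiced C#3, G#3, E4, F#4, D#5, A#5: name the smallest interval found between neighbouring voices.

major second

Adjacent intervals: C#3→G#3 = perfect fifth; G#3→E4 = minor sixth; E4→F#4 = major second; F#4→D#5 = major sixth; D#5→A#5 = perfect fifth.
The smallest is E4 to F#4, a major second (2 semitones).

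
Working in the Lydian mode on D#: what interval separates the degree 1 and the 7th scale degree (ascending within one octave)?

M7

Spelling the Lydian mode on D#: D# E# F## G## A# B# C##.
That puts D# below C##.
D# up to C## spans 7 letter names and 11 semitones — a major seventh.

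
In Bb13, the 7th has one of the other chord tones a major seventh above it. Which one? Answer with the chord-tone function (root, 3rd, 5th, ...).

Bb13 (Bb dominant thirteenth) is spelled Bb, D, F, Ab, C, G.
The 7th is Ab. A major seventh above Ab is G.
G is the chord's 13th.

13th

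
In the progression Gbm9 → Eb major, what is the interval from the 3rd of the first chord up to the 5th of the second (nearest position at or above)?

The 3rd of Gbm9 is Bbb; the 5th of Eb major is Bb.
1 letter names make it a unison; at 1 semitone (a half step wider than perfect) the quality is augmented.

augmented unison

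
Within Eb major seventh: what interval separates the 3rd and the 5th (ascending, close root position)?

The chord tones of Ebmaj7 (Eb major seventh) are Eb–G–Bb–D.
So we need the interval from G up to Bb.
3 letter names make it a third; at 3 semitones (a half step narrower than major) the quality is minor.

minor third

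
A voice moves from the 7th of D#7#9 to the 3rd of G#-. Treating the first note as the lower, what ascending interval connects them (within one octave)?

D#7#9 has C# as its 7th, and G#- has B as its 3rd.
From C# to B: 10 semitones over a seventh = minor.

minor seventh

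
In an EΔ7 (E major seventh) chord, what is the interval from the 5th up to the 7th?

The chord tones of Emaj7 are E, G#, B, D#.
5th = B; 7th = D#.
Counting 3 letters and 4 half steps from B gives a major third.

major third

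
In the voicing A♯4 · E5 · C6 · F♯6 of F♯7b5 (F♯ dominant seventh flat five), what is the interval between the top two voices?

Those voices are C6 and F♯6.
From C to F♯: 6 semitones over a fourth = augmented.

augmented fourth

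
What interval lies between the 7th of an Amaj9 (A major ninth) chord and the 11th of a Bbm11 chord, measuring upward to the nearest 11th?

diminished sixth

The 7th of Amaj9 (A major ninth) is G#; the 11th of Bbm11 is Eb.
6 letter names make it a sixth; at 7 semitones (a whole step narrower than major) the quality is diminished.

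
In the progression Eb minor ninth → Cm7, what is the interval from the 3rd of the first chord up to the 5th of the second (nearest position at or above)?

The 3rd of Eb minor ninth is Gb; the 5th of Cm7 is G.
Gb up to G is 1 semitone, a half step wider than a perfect unison, so the interval is augmented.

augmented unison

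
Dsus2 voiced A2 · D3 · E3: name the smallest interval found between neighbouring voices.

Adjacent intervals: A2→D3 = perfect fourth; D3→E3 = major second.
The smallest is D3 to E3, a major second (2 semitones).

M2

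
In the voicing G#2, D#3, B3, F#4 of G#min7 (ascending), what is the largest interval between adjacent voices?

Adjacent intervals: G#2→D#3 = perfect fifth; D#3→B3 = minor sixth; B3→F#4 = perfect fifth.
The largest is D#3 to B3, a minor sixth (8 semitones).

m6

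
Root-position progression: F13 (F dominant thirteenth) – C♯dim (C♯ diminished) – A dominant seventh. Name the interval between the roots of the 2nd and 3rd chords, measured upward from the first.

m6

The roots are C♯ and A.
From C♯ to A: 8 semitones over a sixth = minor.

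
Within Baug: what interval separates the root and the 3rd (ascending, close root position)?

major 3rd

The chord tones of B augmented are B, D#, F##.
The root is B and the 3rd is D#.
From B to D# is 4 semitones, exactly the major third.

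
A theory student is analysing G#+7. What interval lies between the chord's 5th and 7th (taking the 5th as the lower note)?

The chord tones of G# augmented seventh are G#, B#, D##, F#.
That puts D## below F#.
D## up to F# is 2 semitones, a whole step narrower than a major third, so the interval is diminished.

d3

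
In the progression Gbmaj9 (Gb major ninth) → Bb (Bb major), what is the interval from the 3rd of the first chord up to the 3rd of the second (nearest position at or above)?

Gbmaj9 (Gb major ninth) has Bb as its 3rd, and Bb (Bb major) has D as its 3rd.
Bb up to D spans 3 letter names and 4 semitones — a major third.

major third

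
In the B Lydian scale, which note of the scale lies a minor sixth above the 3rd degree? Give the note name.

The scale is B C♯ D♯ E♯ F♯ G♯ A♯.
The 3rd degree is D♯; a minor sixth above that is B — scale degree 1.

B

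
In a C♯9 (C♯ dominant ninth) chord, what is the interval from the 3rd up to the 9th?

minor seventh

C♯9 is spelled C♯ E♯ G♯ B D♯.
The 3rd is E♯ and the 9th is D♯.
From E♯ to D♯: 10 semitones over a seventh = minor.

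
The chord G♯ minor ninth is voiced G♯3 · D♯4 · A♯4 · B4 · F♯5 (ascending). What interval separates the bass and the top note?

minor fourteenth

The outer voices are G♯3 and F♯5.
G♯ up to F♯ is 22 semitones, a half step narrower than a major fourteenth, so the interval is minor.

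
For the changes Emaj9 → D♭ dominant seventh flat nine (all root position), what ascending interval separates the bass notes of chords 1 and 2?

The roots are E and D♭.
E up to D♭ is 9 semitones, a whole step narrower than a major seventh, so the interval is diminished.

d7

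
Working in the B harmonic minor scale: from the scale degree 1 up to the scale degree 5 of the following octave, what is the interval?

perfect twelfth

The scale runs B C# D E F# G A#.
The scale degree 1 is B and the scale degree 5 (up an octave) is F#.
From B to F# is 19 semitones, exactly the perfect twelfth.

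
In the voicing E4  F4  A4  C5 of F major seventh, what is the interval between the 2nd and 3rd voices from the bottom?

Those voices are F4 and A4.
From F to A is 4 semitones, exactly the major third.

major third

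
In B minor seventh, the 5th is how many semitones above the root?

7

Bmin7 (B minor seventh): B, D, F#, A.
B to F# is a perfect fifth: 7 semitones.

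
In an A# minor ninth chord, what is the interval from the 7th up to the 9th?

major third

The chord tones of A# minor ninth are A# C# E# G# B#.
So we need the interval from G# up to B#.
G# up to B# spans 3 letter names and 4 semitones — a major third.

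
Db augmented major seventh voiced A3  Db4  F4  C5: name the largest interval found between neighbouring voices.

perfect fifth

Adjacent intervals: A3→Db4 = diminished fourth; Db4→F4 = major third; F4→C5 = perfect fifth.
The largest is F4 to C5, a perfect fifth (7 semitones).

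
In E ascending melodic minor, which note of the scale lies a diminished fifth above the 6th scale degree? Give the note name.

G

The scale is E F♯ G A B C♯ D♯.
The 6th scale degree is C♯; a diminished fifth above that is G — scale degree 3.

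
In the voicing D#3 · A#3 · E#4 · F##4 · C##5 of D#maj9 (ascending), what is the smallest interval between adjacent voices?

major second

Adjacent intervals: D#3→A#3 = perfect fifth; A#3→E#4 = perfect fifth; E#4→F##4 = major second; F##4→C##5 = perfect fifth.
The smallest is E#4 to F##4, a major second (2 semitones).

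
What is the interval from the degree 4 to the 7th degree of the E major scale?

Spelling the E major scale: E F# G# A B C# D#.
Degree 4 = A; 7th scale degree = D#.
A up to D# is 6 semitones, a half step wider than a perfect fourth, so the interval is augmented.

augmented fourth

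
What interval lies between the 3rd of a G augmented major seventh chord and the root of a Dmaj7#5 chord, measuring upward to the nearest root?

minor third

The 3rd of G augmented major seventh is B; the root of Dmaj7#5 is D.
From B to D: 3 semitones over a third = minor.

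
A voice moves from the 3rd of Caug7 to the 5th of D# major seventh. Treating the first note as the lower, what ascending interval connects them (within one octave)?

augmented fourth

Caug7 has E as its 3rd, and D# major seventh has A# as its 5th.
From E to A#: 6 semitones over a fourth = augmented.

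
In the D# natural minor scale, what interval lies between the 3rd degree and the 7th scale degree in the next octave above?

perfect twelfth

D# natural minor: D# E# F# G# A# B C#.
So we need the interval from F# up to C#.
F# up to C# spans 12 letter names and 19 semitones — a perfect twelfth.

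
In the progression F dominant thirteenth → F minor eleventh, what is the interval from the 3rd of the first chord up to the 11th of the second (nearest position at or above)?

m2

The 3rd of F dominant thirteenth is A; the 11th of F minor eleventh is Bb.
A up to Bb is 1 semitone, a half step narrower than a major second, so the interval is minor.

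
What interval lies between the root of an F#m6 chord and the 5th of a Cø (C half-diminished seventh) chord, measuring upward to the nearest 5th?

diminished second

F#m6 has F# as its root, and Cø (C half-diminished seventh) has Gb as its 5th.
2 letter names make it a second; at 0 semitones (a whole step narrower than major) the quality is diminished.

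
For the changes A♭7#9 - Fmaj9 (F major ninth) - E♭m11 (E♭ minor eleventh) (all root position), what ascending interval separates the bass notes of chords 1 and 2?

major sixth

The roots are A♭ and F.
From A♭ to F is 9 semitones, exactly the major sixth.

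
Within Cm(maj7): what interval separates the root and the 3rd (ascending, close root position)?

Spelling the chord: C Eb G B.
That puts C below Eb.
From C to Eb: 3 semitones over a third = minor.

minor 3rd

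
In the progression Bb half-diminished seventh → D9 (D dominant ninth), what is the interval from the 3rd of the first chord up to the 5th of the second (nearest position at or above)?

The 3rd of Bb half-diminished seventh is Db; the 5th of D9 (D dominant ninth) is A.
Db up to A is 8 semitones, a half step wider than a perfect fifth, so the interval is augmented.

augmented fifth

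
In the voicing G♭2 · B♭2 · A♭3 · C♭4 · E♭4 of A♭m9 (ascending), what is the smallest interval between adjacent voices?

minor 3rd

Adjacent intervals: G♭2→B♭2 = major third; B♭2→A♭3 = minor seventh; A♭3→C♭4 = minor third; C♭4→E♭4 = major third.
The smallest is A♭3 to C♭4, a minor third (3 semitones).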